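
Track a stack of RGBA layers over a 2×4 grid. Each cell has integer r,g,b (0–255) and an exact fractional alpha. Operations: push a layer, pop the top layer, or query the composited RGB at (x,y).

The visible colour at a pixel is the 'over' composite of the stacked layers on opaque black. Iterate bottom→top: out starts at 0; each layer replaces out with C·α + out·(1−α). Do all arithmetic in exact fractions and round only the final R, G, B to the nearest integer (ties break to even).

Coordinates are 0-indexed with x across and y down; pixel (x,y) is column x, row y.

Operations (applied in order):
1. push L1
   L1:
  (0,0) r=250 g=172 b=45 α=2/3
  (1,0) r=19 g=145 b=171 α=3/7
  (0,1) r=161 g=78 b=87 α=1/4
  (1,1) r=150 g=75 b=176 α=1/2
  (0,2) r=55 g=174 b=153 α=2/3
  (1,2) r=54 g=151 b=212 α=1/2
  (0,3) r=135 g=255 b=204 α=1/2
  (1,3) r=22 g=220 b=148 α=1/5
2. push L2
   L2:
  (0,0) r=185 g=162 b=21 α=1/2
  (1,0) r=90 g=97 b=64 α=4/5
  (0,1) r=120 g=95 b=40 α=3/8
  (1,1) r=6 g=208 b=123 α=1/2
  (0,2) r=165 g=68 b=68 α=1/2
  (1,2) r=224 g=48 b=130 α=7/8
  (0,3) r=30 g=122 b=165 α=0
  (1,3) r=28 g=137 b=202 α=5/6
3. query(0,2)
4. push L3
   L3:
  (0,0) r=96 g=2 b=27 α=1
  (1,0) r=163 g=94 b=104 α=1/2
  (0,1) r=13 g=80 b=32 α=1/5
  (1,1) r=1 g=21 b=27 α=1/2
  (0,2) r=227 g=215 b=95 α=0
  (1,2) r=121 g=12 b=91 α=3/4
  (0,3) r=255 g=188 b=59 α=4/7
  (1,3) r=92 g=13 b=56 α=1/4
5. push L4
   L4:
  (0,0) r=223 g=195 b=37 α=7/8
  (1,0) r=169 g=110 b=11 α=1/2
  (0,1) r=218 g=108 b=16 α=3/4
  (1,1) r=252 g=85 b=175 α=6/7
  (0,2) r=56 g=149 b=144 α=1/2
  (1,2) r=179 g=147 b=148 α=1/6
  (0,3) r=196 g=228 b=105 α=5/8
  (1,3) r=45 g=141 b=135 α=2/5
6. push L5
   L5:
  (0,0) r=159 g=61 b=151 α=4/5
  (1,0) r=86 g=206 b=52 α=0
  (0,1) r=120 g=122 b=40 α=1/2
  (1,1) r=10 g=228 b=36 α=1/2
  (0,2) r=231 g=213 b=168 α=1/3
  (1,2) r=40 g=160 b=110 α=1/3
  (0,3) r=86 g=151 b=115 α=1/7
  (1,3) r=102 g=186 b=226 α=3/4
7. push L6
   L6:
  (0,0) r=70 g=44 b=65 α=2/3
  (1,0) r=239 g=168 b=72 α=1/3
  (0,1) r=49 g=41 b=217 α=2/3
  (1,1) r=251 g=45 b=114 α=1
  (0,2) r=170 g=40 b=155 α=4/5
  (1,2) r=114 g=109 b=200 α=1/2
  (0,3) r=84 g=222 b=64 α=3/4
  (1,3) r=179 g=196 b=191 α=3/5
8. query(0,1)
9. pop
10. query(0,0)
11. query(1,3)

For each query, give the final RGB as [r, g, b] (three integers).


at x=0,y=2 over L1,L2:
after L1 α=2/3: [110/3, 116, 102]
after L2 α=1/2: [605/6, 92, 85]
rounded: [101, 92, 85]

query (0,1) [L1,L2,L3,L4,L5,L6] — begin 0,0,0
after L1 α=1/4: [161/4, 39/2, 87/4]
after L2 α=3/8: [2245/32, 765/16, 915/32]
after L3 α=1/5: [2349/40, 217/4, 1171/40]
after L4 α=3/4: [28509/160, 1513/16, 3091/160]
after L5 α=1/2: [47709/320, 3465/32, 9491/320]
after L6 α=2/3: [79069/960, 6089/96, 49457/320]
= [82, 63, 155]

query (0,0) [L1,L2,L3,L4,L5] — begin 0,0,0
after L1 α=2/3: [500/3, 344/3, 30]
after L2 α=1/2: [1055/6, 415/3, 51/2]
after L3 α=1: [96, 2, 27]
after L4 α=7/8: [1657/8, 1367/8, 143/4]
after L5 α=4/5: [1349/8, 3319/40, 2559/20]
→ [169, 83, 128]

query (1,3) [L1,L2,L3,L4,L5] — begin 0,0,0
L1 α=1/5: [22/5, 44, 148/5]
L2 α=5/6: [361/15, 243/2, 2599/15]
L3 α=1/4: [821/20, 755/8, 2879/20]
L4 α=2/5: [4263/100, 4521/40, 14037/100]
L5 α=3/4: [34863/400, 26841/160, 81837/400]
= [87, 168, 205]


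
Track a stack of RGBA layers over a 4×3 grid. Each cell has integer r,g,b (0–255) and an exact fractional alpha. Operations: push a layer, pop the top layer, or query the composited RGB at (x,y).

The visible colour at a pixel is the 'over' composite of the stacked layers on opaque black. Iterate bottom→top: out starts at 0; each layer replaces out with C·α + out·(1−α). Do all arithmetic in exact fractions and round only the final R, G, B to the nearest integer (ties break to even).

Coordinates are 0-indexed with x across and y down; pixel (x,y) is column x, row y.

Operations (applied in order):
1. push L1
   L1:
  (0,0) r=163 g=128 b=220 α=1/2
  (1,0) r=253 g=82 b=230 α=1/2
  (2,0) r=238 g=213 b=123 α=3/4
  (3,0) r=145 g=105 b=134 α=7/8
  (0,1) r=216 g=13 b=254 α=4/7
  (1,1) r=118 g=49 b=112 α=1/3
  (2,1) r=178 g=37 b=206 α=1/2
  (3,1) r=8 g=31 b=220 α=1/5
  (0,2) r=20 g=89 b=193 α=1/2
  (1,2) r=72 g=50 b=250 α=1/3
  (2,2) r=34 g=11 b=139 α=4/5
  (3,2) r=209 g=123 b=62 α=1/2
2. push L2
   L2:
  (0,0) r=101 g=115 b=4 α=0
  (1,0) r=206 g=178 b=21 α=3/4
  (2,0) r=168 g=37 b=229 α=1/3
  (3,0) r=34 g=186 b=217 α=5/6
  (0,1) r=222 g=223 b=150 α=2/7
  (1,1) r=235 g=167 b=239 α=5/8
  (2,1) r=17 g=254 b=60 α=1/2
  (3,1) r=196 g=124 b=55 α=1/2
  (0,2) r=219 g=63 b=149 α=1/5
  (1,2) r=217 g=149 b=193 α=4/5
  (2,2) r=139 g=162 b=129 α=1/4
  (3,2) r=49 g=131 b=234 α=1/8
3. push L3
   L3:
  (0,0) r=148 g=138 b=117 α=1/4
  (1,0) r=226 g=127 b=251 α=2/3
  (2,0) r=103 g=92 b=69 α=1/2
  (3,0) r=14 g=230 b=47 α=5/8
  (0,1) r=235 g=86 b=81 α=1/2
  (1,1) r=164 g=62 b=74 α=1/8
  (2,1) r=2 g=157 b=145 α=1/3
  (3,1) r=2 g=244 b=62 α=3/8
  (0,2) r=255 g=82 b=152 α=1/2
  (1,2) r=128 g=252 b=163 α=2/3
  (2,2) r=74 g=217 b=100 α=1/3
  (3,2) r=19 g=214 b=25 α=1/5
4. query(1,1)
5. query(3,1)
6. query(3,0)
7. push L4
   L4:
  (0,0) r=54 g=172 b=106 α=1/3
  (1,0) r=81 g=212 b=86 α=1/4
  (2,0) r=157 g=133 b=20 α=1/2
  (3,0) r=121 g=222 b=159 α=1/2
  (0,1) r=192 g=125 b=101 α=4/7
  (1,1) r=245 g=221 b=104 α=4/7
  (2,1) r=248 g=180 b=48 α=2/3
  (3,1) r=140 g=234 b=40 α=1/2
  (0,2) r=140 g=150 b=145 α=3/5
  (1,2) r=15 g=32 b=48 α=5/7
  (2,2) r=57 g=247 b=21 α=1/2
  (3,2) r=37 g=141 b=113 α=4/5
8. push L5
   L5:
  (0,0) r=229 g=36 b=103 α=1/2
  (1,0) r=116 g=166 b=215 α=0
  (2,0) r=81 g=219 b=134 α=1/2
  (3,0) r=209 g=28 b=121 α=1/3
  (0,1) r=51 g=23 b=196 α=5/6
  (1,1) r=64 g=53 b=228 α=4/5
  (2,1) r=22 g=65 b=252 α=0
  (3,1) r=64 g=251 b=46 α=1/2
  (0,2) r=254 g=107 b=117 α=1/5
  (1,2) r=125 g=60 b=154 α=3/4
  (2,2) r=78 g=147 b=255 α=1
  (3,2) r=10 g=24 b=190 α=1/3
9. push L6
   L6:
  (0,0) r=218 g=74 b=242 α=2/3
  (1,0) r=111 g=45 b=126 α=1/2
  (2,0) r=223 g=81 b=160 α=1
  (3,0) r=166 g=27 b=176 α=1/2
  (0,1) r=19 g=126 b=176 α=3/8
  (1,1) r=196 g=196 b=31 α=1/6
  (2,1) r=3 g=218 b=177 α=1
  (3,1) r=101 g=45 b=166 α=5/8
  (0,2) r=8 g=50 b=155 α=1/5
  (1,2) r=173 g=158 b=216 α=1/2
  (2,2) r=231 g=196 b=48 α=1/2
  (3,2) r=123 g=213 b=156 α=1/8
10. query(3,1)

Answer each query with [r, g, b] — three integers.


at x=1,y=1 over L1,L2,L3:
+L1 (α=1/3) → [118/3, 49/3, 112/3]
+L2 (α=5/8) → [1293/8, 221/2, 1307/8]
+L3 (α=1/8) → [10363/64, 1671/16, 9741/64]
→ [162, 104, 152]

(3,1) stack=L1,L2,L3; from [0,0,0]:
after L1 α=1/5: [8/5, 31/5, 44]
after L2 α=1/2: [494/5, 651/10, 99/2]
after L3 α=3/8: [125/2, 2115/16, 867/16]
rounded: [62, 132, 54]

query (3,0) [L1,L2,L3] — begin 0,0,0
after L1 α=7/8: [1015/8, 735/8, 469/4]
after L2 α=5/6: [2375/48, 2725/16, 1603/8]
after L3 α=5/8: [3495/128, 26575/128, 6689/64]
= [27, 208, 105]

query (3,1) [L1,L2,L3,L4,L5,L6] — begin 0,0,0
L1 α=1/5: [8/5, 31/5, 44]
L2 α=1/2: [494/5, 651/10, 99/2]
L3 α=3/8: [125/2, 2115/16, 867/16]
L4 α=1/2: [405/4, 5859/32, 1507/32]
L5 α=1/2: [661/8, 13891/64, 2979/64]
L6 α=5/8: [6023/64, 56073/512, 62057/512]
= [94, 110, 121]


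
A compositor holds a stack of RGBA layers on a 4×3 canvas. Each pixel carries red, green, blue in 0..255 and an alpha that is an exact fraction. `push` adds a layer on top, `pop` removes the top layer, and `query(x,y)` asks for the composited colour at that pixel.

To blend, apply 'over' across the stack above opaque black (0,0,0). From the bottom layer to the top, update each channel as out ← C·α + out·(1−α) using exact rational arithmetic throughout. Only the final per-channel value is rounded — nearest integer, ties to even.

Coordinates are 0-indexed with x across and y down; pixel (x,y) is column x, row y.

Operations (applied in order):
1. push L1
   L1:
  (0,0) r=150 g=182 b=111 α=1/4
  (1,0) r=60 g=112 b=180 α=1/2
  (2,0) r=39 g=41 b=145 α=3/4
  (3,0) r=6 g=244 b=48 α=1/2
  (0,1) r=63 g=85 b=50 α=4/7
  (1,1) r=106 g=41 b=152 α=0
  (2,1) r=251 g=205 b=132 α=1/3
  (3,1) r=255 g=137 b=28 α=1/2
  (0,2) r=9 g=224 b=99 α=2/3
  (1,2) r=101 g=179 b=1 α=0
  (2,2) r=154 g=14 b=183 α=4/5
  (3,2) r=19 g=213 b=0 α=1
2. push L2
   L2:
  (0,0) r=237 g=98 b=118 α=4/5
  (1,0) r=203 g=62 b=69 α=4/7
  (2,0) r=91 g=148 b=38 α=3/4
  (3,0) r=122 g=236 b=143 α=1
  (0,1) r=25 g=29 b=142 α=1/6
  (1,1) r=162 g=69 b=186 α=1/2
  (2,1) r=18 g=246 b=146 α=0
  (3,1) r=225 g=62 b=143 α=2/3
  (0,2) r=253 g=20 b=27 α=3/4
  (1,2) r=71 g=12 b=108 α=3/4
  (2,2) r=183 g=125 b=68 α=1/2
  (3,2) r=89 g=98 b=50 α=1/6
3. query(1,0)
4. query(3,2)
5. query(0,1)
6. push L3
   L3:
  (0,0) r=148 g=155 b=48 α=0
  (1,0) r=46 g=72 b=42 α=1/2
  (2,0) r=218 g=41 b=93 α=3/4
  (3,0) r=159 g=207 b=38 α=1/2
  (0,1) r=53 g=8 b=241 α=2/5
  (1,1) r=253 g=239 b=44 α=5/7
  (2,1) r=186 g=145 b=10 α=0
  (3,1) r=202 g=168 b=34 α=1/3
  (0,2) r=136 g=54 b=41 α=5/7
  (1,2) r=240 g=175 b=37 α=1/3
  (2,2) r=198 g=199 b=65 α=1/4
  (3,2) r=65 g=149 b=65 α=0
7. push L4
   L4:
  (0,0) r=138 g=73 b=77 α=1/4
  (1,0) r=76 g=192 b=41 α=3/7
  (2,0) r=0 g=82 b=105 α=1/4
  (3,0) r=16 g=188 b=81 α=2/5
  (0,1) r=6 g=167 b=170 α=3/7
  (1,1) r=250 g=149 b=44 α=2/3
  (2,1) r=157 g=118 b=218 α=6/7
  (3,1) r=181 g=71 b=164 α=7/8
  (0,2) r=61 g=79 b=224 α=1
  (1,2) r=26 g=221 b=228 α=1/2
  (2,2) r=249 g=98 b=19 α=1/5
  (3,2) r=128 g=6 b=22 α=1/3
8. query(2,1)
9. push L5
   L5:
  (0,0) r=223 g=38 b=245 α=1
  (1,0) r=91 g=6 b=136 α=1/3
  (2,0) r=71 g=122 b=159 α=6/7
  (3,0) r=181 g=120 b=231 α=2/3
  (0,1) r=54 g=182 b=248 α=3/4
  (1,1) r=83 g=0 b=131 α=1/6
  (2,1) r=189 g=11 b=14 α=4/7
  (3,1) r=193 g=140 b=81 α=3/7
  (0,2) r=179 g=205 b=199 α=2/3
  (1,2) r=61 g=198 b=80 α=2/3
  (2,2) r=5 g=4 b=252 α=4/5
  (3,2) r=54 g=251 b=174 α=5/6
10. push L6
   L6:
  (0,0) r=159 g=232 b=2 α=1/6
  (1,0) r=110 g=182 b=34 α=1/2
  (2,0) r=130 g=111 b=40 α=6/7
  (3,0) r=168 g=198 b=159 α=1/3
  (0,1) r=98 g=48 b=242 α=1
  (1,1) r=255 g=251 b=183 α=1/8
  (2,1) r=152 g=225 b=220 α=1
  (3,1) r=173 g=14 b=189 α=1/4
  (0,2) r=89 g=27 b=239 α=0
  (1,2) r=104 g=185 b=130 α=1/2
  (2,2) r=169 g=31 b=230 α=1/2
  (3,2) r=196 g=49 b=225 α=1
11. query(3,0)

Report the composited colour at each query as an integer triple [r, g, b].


at x=1,y=0 over L1,L2:
L1 α=1/2: [30, 56, 90]
L2 α=4/7: [902/7, 416/7, 78]
= [129, 59, 78]

(3,2) stack=L1,L2; from [0,0,0]:
after L1 α=1: [19, 213, 0]
after L2 α=1/6: [92/3, 1163/6, 25/3]
rounded: [31, 194, 8]

query (0,1) [L1,L2] — begin 0,0,0
L1 α=4/7: [36, 340/7, 200/7]
L2 α=1/6: [205/6, 1903/42, 997/21]
→ [34, 45, 47]

query (2,1) [L1,L2,L3,L4] — begin 0,0,0
+L1 (α=1/3) → [251/3, 205/3, 44]
+L2 (α=0) → [251/3, 205/3, 44]
+L3 (α=0) → [251/3, 205/3, 44]
+L4 (α=6/7) → [3077/21, 2329/21, 1352/7]
rounded: [147, 111, 193]

at x=3,y=0 over L1,L2,L3,L4,L5,L6:
+L1 (α=1/2) → [3, 122, 24]
+L2 (α=1) → [122, 236, 143]
+L3 (α=1/2) → [281/2, 443/2, 181/2]
+L4 (α=2/5) → [907/10, 2081/10, 867/10]
+L5 (α=2/3) → [1509/10, 4481/30, 1829/10]
+L6 (α=1/3) → [783/5, 7451/45, 2624/15]
→ [157, 166, 175]


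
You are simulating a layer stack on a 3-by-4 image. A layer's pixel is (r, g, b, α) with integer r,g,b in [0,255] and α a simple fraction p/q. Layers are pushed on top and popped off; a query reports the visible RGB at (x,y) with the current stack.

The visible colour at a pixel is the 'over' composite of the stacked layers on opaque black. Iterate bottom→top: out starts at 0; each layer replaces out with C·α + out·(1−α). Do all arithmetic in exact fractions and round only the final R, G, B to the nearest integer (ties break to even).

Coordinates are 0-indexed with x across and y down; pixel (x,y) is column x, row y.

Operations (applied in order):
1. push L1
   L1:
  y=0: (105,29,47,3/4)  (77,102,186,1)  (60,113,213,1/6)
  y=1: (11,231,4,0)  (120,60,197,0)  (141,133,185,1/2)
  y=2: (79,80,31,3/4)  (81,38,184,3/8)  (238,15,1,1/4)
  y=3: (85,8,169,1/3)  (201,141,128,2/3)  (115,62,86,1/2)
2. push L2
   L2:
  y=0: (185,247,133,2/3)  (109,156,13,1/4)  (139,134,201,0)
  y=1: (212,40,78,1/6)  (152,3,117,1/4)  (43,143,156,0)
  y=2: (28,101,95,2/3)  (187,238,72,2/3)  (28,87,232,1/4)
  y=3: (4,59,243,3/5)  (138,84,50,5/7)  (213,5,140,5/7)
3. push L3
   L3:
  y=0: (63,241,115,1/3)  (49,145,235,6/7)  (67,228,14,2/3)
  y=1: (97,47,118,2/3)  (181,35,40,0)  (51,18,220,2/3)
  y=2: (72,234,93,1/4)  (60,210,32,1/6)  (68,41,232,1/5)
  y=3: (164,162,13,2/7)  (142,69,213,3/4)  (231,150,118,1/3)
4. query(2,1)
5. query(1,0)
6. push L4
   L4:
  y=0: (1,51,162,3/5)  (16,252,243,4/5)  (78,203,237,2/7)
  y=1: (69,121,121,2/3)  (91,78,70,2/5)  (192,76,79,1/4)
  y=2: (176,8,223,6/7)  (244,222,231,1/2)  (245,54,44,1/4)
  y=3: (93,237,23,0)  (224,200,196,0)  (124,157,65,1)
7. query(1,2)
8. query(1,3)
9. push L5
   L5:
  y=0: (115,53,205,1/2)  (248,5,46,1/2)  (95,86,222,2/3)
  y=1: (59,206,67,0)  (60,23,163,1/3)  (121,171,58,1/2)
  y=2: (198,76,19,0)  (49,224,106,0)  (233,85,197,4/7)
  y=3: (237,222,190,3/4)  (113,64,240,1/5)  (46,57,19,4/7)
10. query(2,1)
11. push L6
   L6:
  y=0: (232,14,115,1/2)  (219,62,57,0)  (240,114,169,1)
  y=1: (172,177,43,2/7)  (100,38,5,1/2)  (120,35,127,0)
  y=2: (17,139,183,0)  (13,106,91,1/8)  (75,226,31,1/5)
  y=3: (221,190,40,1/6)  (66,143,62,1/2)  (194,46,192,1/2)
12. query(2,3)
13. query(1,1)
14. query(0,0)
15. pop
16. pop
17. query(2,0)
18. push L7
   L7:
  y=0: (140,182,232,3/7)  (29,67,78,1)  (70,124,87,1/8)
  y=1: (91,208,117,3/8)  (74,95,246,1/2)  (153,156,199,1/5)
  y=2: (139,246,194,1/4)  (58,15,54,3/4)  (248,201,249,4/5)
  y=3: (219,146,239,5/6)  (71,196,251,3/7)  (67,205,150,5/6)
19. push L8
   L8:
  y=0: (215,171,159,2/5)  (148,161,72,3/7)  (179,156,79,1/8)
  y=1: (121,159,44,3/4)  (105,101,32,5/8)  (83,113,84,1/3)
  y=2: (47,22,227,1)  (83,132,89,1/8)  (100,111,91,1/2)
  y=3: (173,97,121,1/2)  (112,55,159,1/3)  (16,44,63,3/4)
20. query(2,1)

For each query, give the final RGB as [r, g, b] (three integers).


query (2,1) [L1,L2,L3] — begin 0,0,0
+L1 (α=1/2) → [141/2, 133/2, 185/2]
+L2 (α=0) → [141/2, 133/2, 185/2]
+L3 (α=2/3) → [115/2, 205/6, 355/2]
rounded: [58, 34, 178]

at x=1,y=0 over L1,L2,L3:
L1 α=1: [77, 102, 186]
L2 α=1/4: [85, 231/2, 571/4]
L3 α=6/7: [379/7, 1971/14, 6211/28]
→ [54, 141, 222]

(1,2) stack=L1,L2,L3,L4; from [0,0,0]:
+L1 (α=3/8) → [243/8, 57/4, 69]
+L2 (α=2/3) → [3235/24, 1961/12, 71]
+L3 (α=1/6) → [17615/144, 12325/72, 129/2]
+L4 (α=1/2) → [52751/288, 28309/144, 591/4]
= [183, 197, 148]

query (1,3) [L1,L2,L3,L4] — begin 0,0,0
L1 α=2/3: [134, 94, 256/3]
L2 α=5/7: [958/7, 608/7, 1262/21]
L3 α=3/4: [985/7, 2057/28, 14681/84]
L4 α=0: [985/7, 2057/28, 14681/84]
→ [141, 73, 175]

(2,1) stack=L1,L2,L3,L4,L5; from [0,0,0]:
+L1 (α=1/2) → [141/2, 133/2, 185/2]
+L2 (α=0) → [141/2, 133/2, 185/2]
+L3 (α=2/3) → [115/2, 205/6, 355/2]
+L4 (α=1/4) → [729/8, 357/8, 1223/8]
+L5 (α=1/2) → [1697/16, 1725/16, 1687/16]
= [106, 108, 105]

query (2,3) [L1,L2,L3,L4,L5,L6] — begin 0,0,0
L1 α=1/2: [115/2, 31, 43]
L2 α=5/7: [1180/7, 87/7, 786/7]
L3 α=1/3: [3977/21, 408/7, 2398/21]
L4 α=1: [124, 157, 65]
L5 α=4/7: [556/7, 699/7, 271/7]
L6 α=1/2: [957/7, 1021/14, 1615/14]
→ [137, 73, 115]

(1,1) stack=L1,L2,L3,L4,L5,L6; from [0,0,0]:
+L1 (α=0) → [0, 0, 0]
+L2 (α=1/4) → [38, 3/4, 117/4]
+L3 (α=0) → [38, 3/4, 117/4]
+L4 (α=2/5) → [296/5, 633/20, 911/20]
+L5 (α=1/3) → [892/15, 863/30, 847/10]
+L6 (α=1/2) → [1196/15, 2003/60, 897/20]
rounded: [80, 33, 45]

query (0,0) [L1,L2,L3,L4,L5,L6] — begin 0,0,0
+L1 (α=3/4) → [315/4, 87/4, 141/4]
+L2 (α=2/3) → [1795/12, 2063/12, 1205/12]
+L3 (α=1/3) → [2173/18, 3509/18, 1895/18]
+L4 (α=3/5) → [440/9, 4886/45, 6269/45]
+L5 (α=1/2) → [1475/18, 7271/90, 7747/45]
+L6 (α=1/2) → [5651/36, 8531/180, 6461/45]
rounded: [157, 47, 144]

(2,0) stack=L1,L2,L3,L4; from [0,0,0]:
after L1 α=1/6: [10, 113/6, 71/2]
after L2 α=0: [10, 113/6, 71/2]
after L3 α=2/3: [48, 2849/18, 127/6]
after L4 α=2/7: [396/7, 3079/18, 497/6]
→ [57, 171, 83]

(2,1) stack=L1,L2,L3,L4,L7,L8; from [0,0,0]:
L1 α=1/2: [141/2, 133/2, 185/2]
L2 α=0: [141/2, 133/2, 185/2]
L3 α=2/3: [115/2, 205/6, 355/2]
L4 α=1/4: [729/8, 357/8, 1223/8]
L7 α=1/5: [207/2, 669/10, 1621/10]
L8 α=1/3: [290/3, 1234/15, 2041/15]
= [97, 82, 136]


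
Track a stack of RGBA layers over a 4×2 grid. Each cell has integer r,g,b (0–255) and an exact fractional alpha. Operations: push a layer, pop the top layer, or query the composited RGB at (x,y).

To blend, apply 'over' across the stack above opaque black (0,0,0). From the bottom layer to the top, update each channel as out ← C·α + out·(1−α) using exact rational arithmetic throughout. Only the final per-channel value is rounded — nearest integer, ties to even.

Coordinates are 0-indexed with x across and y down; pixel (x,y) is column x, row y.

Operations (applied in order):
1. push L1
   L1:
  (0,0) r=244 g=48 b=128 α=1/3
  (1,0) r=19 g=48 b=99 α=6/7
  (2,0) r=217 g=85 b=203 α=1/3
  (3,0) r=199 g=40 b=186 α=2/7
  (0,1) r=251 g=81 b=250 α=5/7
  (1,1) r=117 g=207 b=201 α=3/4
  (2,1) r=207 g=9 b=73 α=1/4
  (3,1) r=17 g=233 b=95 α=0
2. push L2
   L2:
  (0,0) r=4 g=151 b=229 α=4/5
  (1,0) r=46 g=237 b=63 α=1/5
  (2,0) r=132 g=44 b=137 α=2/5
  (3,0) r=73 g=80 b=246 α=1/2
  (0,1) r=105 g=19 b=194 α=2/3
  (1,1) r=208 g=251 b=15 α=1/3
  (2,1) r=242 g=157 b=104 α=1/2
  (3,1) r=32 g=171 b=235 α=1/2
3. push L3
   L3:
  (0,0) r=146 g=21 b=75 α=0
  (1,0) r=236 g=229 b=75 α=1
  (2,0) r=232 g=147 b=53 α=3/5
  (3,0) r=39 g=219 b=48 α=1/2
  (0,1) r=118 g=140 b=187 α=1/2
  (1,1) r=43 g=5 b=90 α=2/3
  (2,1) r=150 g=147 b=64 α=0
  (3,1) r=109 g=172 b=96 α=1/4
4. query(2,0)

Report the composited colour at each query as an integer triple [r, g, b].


at x=2,y=0 over L1,L2,L3:
+L1 (α=1/3) → [217/3, 85/3, 203/3]
+L2 (α=2/5) → [481/5, 173/5, 477/5]
+L3 (α=3/5) → [4442/25, 2551/25, 1749/25]
→ [178, 102, 70]


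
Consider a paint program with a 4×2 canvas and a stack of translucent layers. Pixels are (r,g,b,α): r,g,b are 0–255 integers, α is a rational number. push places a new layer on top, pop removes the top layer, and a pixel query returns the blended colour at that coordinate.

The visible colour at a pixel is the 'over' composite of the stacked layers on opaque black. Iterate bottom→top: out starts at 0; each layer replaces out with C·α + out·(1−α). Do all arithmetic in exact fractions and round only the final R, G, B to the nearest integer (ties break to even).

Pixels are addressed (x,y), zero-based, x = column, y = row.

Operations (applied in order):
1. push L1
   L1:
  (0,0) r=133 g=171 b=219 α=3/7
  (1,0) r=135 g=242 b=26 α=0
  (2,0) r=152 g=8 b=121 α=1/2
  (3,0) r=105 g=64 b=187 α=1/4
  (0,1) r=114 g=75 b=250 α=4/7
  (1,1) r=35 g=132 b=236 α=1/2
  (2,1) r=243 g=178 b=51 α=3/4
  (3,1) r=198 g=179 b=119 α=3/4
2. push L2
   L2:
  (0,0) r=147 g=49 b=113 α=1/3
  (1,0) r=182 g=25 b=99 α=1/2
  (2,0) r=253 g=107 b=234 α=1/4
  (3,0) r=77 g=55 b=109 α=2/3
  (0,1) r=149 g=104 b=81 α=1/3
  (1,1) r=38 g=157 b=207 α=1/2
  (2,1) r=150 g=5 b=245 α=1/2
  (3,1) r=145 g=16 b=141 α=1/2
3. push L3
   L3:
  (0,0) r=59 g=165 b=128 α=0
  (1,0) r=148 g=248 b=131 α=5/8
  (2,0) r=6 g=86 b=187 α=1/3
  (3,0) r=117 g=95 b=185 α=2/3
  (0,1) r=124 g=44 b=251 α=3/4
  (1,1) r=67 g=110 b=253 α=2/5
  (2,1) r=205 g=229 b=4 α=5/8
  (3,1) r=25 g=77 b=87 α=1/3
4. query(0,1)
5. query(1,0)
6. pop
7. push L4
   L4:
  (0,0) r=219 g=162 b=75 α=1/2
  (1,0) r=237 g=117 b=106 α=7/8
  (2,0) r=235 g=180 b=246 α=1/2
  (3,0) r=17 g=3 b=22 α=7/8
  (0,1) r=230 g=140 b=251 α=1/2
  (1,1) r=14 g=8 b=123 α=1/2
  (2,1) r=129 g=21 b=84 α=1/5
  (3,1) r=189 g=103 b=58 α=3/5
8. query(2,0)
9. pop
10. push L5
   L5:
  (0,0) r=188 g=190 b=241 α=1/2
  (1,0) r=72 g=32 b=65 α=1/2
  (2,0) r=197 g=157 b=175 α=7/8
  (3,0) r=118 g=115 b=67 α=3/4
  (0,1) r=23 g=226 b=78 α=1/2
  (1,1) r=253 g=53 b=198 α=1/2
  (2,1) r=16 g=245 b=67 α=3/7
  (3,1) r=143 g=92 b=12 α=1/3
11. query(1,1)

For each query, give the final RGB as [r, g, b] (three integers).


query (0,1) [L1,L2,L3] — begin 0,0,0
L1 α=4/7: [456/7, 300/7, 1000/7]
L2 α=1/3: [1955/21, 1328/21, 2567/21]
L3 α=3/4: [9767/84, 1025/21, 4595/21]
→ [116, 49, 219]

(1,0) stack=L1,L2,L3; from [0,0,0]:
+L1 (α=0) → [0, 0, 0]
+L2 (α=1/2) → [91, 25/2, 99/2]
+L3 (α=5/8) → [1013/8, 2555/16, 1607/16]
→ [127, 160, 100]

query (2,0) [L1,L2,L4] — begin 0,0,0
+L1 (α=1/2) → [76, 4, 121/2]
+L2 (α=1/4) → [481/4, 119/4, 831/8]
+L4 (α=1/2) → [1421/8, 839/8, 2799/16]
rounded: [178, 105, 175]

query (1,1) [L1,L2,L5] — begin 0,0,0
L1 α=1/2: [35/2, 66, 118]
L2 α=1/2: [111/4, 223/2, 325/2]
L5 α=1/2: [1123/8, 329/4, 721/4]
rounded: [140, 82, 180]


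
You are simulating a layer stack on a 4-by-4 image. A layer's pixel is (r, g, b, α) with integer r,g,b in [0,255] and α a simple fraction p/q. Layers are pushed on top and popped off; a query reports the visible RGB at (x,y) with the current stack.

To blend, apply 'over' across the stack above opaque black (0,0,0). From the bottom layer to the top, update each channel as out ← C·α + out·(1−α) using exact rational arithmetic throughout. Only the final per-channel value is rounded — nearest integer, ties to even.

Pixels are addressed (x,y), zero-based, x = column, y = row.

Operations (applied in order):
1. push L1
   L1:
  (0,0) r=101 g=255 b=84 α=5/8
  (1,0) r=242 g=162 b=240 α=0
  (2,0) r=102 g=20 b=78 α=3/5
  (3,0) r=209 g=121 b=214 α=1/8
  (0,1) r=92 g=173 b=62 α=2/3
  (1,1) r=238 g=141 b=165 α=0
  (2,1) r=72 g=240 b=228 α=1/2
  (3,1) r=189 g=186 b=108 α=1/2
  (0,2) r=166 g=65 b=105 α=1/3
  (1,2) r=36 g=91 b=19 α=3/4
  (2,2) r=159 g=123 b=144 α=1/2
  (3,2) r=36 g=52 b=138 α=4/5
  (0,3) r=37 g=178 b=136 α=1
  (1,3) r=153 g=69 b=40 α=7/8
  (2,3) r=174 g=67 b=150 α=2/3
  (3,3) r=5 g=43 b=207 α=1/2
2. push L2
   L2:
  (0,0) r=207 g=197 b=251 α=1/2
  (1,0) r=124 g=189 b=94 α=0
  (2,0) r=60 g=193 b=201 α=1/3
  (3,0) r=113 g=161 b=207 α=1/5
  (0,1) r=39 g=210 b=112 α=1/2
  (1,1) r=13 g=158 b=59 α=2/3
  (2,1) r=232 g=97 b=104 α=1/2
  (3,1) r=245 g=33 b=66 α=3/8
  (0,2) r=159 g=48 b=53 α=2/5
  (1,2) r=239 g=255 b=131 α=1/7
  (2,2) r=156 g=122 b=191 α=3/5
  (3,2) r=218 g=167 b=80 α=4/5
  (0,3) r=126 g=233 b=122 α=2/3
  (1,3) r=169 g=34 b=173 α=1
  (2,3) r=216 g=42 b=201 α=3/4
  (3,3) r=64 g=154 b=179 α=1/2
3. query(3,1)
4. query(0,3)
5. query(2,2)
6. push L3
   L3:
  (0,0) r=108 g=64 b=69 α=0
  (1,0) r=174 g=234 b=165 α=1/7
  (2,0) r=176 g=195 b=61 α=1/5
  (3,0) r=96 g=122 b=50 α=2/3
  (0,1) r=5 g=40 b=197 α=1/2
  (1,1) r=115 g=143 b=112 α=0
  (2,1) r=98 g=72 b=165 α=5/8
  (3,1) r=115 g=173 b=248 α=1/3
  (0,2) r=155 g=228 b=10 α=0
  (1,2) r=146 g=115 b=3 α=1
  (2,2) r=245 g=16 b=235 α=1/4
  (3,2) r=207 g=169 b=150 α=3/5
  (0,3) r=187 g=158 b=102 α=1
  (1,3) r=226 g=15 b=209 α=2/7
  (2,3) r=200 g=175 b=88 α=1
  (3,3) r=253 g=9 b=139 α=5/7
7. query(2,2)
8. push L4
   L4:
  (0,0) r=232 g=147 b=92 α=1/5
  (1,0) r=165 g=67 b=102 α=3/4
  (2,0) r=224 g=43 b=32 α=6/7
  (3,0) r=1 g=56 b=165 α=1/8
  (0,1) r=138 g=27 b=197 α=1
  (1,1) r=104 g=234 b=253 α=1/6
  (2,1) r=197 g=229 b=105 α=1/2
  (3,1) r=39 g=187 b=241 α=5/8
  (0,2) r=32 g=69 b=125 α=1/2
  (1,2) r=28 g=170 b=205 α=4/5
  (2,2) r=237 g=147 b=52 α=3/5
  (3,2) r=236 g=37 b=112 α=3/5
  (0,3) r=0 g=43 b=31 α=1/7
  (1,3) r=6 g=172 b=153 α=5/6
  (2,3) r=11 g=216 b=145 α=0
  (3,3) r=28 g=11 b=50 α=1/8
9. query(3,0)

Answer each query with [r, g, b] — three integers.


query (3,1) [L1,L2] — begin 0,0,0
+L1 (α=1/2) → [189/2, 93, 54]
+L2 (α=3/8) → [2415/16, 141/2, 117/2]
rounded: [151, 70, 58]

(0,3) stack=L1,L2; from [0,0,0]:
+L1 (α=1) → [37, 178, 136]
+L2 (α=2/3) → [289/3, 644/3, 380/3]
= [96, 215, 127]

at x=2,y=2 over L1,L2:
after L1 α=1/2: [159/2, 123/2, 72]
after L2 α=3/5: [627/5, 489/5, 717/5]
→ [125, 98, 143]

at x=2,y=2 over L1,L2,L3:
+L1 (α=1/2) → [159/2, 123/2, 72]
+L2 (α=3/5) → [627/5, 489/5, 717/5]
+L3 (α=1/4) → [1553/10, 1547/20, 1663/10]
= [155, 77, 166]

(3,0) stack=L1,L2,L3,L4; from [0,0,0]:
+L1 (α=1/8) → [209/8, 121/8, 107/4]
+L2 (α=1/5) → [87/2, 443/10, 314/5]
+L3 (α=2/3) → [157/2, 961/10, 814/15]
+L4 (α=1/8) → [1101/16, 7287/80, 8173/120]
rounded: [69, 91, 68]


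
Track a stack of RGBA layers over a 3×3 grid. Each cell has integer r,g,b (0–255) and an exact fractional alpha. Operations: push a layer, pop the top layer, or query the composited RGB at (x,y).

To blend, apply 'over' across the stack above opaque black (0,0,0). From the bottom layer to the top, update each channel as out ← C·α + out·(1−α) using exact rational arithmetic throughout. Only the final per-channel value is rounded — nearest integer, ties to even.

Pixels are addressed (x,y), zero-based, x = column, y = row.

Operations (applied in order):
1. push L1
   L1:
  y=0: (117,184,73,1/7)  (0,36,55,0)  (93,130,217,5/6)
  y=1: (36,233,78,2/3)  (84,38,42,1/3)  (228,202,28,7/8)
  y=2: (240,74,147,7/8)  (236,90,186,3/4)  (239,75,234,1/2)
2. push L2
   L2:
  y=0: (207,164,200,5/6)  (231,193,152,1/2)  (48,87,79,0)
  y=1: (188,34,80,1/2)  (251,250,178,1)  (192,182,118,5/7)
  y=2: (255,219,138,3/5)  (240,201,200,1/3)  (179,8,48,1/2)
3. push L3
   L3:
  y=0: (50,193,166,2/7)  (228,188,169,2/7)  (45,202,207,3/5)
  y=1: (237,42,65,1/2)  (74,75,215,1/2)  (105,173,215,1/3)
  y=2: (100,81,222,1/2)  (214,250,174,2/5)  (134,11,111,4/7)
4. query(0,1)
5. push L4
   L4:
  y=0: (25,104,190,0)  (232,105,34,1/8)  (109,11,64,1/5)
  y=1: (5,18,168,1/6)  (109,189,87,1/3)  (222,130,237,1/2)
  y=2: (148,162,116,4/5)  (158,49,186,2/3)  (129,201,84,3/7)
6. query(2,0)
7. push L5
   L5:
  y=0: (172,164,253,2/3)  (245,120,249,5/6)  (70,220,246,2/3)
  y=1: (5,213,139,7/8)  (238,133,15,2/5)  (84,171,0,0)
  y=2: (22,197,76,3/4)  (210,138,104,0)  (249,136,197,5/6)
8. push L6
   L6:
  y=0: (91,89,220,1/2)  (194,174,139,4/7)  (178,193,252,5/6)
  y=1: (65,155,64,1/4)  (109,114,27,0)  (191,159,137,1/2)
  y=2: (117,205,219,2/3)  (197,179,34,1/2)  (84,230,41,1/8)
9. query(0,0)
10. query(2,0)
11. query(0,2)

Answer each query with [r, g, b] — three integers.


query (0,1) [L1,L2,L3] — begin 0,0,0
+L1 (α=2/3) → [24, 466/3, 52]
+L2 (α=1/2) → [106, 284/3, 66]
+L3 (α=1/2) → [343/2, 205/3, 131/2]
→ [172, 68, 66]

(2,0) stack=L1,L2,L3,L4; from [0,0,0]:
L1 α=5/6: [155/2, 325/3, 1085/6]
L2 α=0: [155/2, 325/3, 1085/6]
L3 α=3/5: [58, 2468/15, 2948/15]
L4 α=1/5: [341/5, 10037/75, 12752/75]
→ [68, 134, 170]

query (0,0) [L1,L2,L3,L4,L5,L6] — begin 0,0,0
+L1 (α=1/7) → [117/7, 184/7, 73/7]
+L2 (α=5/6) → [1227/7, 2962/21, 7073/42]
+L3 (α=2/7) → [6835/49, 22916/147, 49309/294]
+L4 (α=0) → [6835/49, 22916/147, 49309/294]
+L5 (α=2/3) → [7897/49, 71132/441, 198073/882]
+L6 (α=1/2) → [6178/49, 110381/882, 392113/1764]
rounded: [126, 125, 222]

query (2,0) [L1,L2,L3,L4,L5,L6] — begin 0,0,0
+L1 (α=5/6) → [155/2, 325/3, 1085/6]
+L2 (α=0) → [155/2, 325/3, 1085/6]
+L3 (α=3/5) → [58, 2468/15, 2948/15]
+L4 (α=1/5) → [341/5, 10037/75, 12752/75]
+L5 (α=2/3) → [347/5, 43037/225, 49652/225]
+L6 (α=5/6) → [1599/10, 130081/675, 166576/675]
rounded: [160, 193, 247]

at x=0,y=2 over L1,L2,L3,L4,L5,L6:
+L1 (α=7/8) → [210, 259/4, 1029/8]
+L2 (α=3/5) → [237, 1573/10, 537/4]
+L3 (α=1/2) → [337/2, 2383/20, 1425/8]
+L4 (α=4/5) → [1521/10, 15343/100, 5137/40]
+L5 (α=3/4) → [2181/40, 74443/400, 14257/160]
+L6 (α=2/3) → [3847/40, 79481/400, 84337/480]
rounded: [96, 199, 176]


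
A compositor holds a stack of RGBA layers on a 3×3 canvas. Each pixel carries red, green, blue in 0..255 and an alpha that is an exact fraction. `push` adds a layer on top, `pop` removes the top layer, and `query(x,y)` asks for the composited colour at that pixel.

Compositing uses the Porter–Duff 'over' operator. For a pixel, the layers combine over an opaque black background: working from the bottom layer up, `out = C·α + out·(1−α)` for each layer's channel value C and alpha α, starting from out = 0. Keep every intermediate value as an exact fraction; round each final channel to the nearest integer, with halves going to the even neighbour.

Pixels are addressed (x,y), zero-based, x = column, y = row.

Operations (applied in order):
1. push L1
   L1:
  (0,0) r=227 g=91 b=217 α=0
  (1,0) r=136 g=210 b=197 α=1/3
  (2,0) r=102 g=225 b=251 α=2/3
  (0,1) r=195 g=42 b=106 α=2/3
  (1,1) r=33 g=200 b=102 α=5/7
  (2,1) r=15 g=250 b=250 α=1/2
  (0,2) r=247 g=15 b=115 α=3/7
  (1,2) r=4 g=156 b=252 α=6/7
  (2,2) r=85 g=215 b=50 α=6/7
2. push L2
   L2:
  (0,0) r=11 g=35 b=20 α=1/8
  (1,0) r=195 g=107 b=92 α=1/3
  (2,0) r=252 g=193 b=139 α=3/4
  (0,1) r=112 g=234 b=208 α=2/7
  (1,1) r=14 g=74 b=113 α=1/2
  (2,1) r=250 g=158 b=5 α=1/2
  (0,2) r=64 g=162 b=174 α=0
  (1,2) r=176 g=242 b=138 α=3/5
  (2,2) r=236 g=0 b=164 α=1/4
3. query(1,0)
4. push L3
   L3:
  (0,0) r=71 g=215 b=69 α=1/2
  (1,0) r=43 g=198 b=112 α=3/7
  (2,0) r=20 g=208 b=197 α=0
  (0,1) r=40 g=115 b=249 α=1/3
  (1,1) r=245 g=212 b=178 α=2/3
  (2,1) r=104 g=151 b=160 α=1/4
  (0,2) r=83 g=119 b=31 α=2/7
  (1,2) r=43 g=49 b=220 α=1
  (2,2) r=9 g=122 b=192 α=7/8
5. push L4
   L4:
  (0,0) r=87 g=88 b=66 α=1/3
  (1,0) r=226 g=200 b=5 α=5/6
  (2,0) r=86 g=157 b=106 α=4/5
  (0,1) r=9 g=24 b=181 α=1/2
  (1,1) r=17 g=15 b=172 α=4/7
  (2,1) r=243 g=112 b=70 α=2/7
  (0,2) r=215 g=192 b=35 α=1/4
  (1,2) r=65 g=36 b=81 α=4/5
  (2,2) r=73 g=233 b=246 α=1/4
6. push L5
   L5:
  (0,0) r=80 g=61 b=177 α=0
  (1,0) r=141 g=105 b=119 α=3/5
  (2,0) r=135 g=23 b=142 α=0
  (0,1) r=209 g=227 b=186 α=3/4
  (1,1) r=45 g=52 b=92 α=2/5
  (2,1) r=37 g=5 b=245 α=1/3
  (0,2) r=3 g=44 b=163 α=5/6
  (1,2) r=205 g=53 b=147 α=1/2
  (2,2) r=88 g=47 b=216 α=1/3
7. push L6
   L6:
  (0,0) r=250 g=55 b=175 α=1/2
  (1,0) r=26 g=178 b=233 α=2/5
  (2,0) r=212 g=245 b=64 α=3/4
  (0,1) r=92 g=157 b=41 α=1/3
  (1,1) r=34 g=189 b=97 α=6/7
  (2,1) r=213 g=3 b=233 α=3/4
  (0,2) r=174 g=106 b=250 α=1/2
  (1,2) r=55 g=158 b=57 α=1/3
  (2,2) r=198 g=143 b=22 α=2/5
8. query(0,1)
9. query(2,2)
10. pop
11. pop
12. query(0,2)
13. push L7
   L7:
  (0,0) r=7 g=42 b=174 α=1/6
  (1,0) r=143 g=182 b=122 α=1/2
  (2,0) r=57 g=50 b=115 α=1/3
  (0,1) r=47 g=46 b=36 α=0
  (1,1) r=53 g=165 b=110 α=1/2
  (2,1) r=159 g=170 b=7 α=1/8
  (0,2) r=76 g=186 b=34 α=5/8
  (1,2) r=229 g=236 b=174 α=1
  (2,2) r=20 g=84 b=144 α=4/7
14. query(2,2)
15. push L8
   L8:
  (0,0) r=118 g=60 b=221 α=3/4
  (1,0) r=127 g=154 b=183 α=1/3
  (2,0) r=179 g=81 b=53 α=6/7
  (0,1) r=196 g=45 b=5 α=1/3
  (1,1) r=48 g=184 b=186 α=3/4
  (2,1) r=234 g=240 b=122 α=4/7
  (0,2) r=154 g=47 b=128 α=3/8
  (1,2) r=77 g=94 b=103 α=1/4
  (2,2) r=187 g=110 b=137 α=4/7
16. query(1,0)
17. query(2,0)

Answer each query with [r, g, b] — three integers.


(1,0) stack=L1,L2; from [0,0,0]:
+L1 (α=1/3) → [136/3, 70, 197/3]
+L2 (α=1/3) → [857/9, 247/3, 670/9]
= [95, 82, 74]

at x=0,y=1 over L1,L2,L3,L4,L5,L6:
+L1 (α=2/3) → [130, 28, 212/3]
+L2 (α=2/7) → [874/7, 608/7, 2308/21]
+L3 (α=1/3) → [676/7, 2021/21, 9845/63]
+L4 (α=1/2) → [739/14, 2525/42, 10624/63]
+L5 (α=3/4) → [9517/56, 31127/168, 22889/126]
+L6 (α=1/3) → [4031/28, 44315/252, 25472/189]
→ [144, 176, 135]

(2,2) stack=L1,L2,L3,L4,L5,L6; from [0,0,0]:
L1 α=6/7: [510/7, 1290/7, 300/7]
L2 α=1/4: [1591/14, 1935/14, 512/7]
L3 α=7/8: [2473/112, 13891/112, 1240/7]
L4 α=1/4: [15595/448, 67769/448, 2721/14]
L5 α=1/3: [11769/224, 26099/224, 1411/7]
L6 α=2/5: [124011/1120, 142361/1120, 4541/35]
= [111, 127, 130]

at x=0,y=2 over L1,L2,L3,L4:
after L1 α=3/7: [741/7, 45/7, 345/7]
after L2 α=0: [741/7, 45/7, 345/7]
after L3 α=2/7: [4867/49, 1891/49, 2159/49]
after L4 α=1/4: [6284/49, 15081/196, 2048/49]
rounded: [128, 77, 42]

(2,2) stack=L1,L2,L3,L4,L7; from [0,0,0]:
L1 α=6/7: [510/7, 1290/7, 300/7]
L2 α=1/4: [1591/14, 1935/14, 512/7]
L3 α=7/8: [2473/112, 13891/112, 1240/7]
L4 α=1/4: [15595/448, 67769/448, 2721/14]
L7 α=4/7: [82625/3136, 353835/3136, 16227/98]
rounded: [26, 113, 166]

query (1,0) [L1,L2,L3,L4,L7,L8] — begin 0,0,0
+L1 (α=1/3) → [136/3, 70, 197/3]
+L2 (α=1/3) → [857/9, 247/3, 670/9]
+L3 (α=3/7) → [4589/63, 2770/21, 5704/63]
+L4 (α=5/6) → [75779/378, 11885/63, 7279/378]
+L7 (α=1/2) → [129833/756, 23351/126, 53395/756]
+L8 (α=1/3) → [177839/1134, 33053/189, 122569/1134]
rounded: [157, 175, 108]

at x=2,y=0 over L1,L2,L3,L4,L7,L8:
after L1 α=2/3: [68, 150, 502/3]
after L2 α=3/4: [206, 729/4, 1753/12]
after L3 α=0: [206, 729/4, 1753/12]
after L4 α=4/5: [110, 3241/20, 6841/60]
after L7 α=1/3: [277/3, 1247/10, 10291/90]
after L8 α=6/7: [3499/21, 6107/70, 38911/630]
→ [167, 87, 62]


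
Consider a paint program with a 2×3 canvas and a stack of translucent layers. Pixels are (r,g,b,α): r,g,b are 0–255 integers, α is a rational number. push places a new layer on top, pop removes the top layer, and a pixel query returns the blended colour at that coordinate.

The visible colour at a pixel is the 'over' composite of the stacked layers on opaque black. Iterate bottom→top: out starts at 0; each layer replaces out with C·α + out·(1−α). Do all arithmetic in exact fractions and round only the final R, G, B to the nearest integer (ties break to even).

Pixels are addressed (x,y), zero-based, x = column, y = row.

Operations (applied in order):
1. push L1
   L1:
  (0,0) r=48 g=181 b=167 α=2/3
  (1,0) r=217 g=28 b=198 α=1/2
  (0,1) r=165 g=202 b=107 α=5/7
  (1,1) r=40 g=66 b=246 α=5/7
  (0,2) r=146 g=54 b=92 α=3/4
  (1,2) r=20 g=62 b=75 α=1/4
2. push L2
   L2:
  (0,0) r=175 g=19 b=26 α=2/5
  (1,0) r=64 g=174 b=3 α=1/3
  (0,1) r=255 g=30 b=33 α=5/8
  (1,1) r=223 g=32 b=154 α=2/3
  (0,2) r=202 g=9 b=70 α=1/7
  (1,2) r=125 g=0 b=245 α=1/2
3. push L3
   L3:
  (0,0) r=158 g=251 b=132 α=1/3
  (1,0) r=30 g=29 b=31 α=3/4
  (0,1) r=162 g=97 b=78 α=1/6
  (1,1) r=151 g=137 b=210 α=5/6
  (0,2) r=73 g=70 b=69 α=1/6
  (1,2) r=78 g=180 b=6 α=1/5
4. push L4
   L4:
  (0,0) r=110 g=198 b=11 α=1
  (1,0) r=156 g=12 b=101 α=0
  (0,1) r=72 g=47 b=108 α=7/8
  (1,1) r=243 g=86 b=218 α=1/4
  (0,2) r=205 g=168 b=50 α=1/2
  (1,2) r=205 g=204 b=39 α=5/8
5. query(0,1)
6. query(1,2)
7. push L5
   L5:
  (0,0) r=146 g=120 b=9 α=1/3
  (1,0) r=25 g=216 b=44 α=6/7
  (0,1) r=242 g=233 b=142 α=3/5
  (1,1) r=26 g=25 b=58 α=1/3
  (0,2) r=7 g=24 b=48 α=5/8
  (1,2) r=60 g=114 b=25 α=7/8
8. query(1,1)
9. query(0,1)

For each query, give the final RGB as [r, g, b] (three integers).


at x=0,y=1 over L1,L2,L3,L4:
+L1 (α=5/7) → [825/7, 1010/7, 535/7]
+L2 (α=5/8) → [1425/7, 510/7, 345/7]
+L3 (α=1/6) → [2753/14, 3229/42, 757/14]
+L4 (α=7/8) → [9809/112, 17047/336, 11341/112]
rounded: [88, 51, 101]

query (1,2) [L1,L2,L3,L4] — begin 0,0,0
+L1 (α=1/4) → [5, 31/2, 75/4]
+L2 (α=1/2) → [65, 31/4, 1055/8]
+L3 (α=1/5) → [338/5, 211/5, 1067/10]
+L4 (α=5/8) → [6139/40, 5733/40, 5151/80]
= [153, 143, 64]

at x=1,y=1 over L1,L2,L3,L4,L5:
+L1 (α=5/7) → [200/7, 330/7, 1230/7]
+L2 (α=2/3) → [3322/21, 778/21, 3386/21]
+L3 (α=5/6) → [19177/126, 15163/126, 12718/63]
+L4 (α=1/4) → [29383/168, 18775/168, 4324/21]
+L5 (α=1/3) → [31567/252, 20875/252, 9866/63]
= [125, 83, 157]

query (0,1) [L1,L2,L3,L4,L5] — begin 0,0,0
after L1 α=5/7: [825/7, 1010/7, 535/7]
after L2 α=5/8: [1425/7, 510/7, 345/7]
after L3 α=1/6: [2753/14, 3229/42, 757/14]
after L4 α=7/8: [9809/112, 17047/336, 11341/112]
after L5 α=3/5: [10093/56, 134479/840, 35197/280]
= [180, 160, 126]


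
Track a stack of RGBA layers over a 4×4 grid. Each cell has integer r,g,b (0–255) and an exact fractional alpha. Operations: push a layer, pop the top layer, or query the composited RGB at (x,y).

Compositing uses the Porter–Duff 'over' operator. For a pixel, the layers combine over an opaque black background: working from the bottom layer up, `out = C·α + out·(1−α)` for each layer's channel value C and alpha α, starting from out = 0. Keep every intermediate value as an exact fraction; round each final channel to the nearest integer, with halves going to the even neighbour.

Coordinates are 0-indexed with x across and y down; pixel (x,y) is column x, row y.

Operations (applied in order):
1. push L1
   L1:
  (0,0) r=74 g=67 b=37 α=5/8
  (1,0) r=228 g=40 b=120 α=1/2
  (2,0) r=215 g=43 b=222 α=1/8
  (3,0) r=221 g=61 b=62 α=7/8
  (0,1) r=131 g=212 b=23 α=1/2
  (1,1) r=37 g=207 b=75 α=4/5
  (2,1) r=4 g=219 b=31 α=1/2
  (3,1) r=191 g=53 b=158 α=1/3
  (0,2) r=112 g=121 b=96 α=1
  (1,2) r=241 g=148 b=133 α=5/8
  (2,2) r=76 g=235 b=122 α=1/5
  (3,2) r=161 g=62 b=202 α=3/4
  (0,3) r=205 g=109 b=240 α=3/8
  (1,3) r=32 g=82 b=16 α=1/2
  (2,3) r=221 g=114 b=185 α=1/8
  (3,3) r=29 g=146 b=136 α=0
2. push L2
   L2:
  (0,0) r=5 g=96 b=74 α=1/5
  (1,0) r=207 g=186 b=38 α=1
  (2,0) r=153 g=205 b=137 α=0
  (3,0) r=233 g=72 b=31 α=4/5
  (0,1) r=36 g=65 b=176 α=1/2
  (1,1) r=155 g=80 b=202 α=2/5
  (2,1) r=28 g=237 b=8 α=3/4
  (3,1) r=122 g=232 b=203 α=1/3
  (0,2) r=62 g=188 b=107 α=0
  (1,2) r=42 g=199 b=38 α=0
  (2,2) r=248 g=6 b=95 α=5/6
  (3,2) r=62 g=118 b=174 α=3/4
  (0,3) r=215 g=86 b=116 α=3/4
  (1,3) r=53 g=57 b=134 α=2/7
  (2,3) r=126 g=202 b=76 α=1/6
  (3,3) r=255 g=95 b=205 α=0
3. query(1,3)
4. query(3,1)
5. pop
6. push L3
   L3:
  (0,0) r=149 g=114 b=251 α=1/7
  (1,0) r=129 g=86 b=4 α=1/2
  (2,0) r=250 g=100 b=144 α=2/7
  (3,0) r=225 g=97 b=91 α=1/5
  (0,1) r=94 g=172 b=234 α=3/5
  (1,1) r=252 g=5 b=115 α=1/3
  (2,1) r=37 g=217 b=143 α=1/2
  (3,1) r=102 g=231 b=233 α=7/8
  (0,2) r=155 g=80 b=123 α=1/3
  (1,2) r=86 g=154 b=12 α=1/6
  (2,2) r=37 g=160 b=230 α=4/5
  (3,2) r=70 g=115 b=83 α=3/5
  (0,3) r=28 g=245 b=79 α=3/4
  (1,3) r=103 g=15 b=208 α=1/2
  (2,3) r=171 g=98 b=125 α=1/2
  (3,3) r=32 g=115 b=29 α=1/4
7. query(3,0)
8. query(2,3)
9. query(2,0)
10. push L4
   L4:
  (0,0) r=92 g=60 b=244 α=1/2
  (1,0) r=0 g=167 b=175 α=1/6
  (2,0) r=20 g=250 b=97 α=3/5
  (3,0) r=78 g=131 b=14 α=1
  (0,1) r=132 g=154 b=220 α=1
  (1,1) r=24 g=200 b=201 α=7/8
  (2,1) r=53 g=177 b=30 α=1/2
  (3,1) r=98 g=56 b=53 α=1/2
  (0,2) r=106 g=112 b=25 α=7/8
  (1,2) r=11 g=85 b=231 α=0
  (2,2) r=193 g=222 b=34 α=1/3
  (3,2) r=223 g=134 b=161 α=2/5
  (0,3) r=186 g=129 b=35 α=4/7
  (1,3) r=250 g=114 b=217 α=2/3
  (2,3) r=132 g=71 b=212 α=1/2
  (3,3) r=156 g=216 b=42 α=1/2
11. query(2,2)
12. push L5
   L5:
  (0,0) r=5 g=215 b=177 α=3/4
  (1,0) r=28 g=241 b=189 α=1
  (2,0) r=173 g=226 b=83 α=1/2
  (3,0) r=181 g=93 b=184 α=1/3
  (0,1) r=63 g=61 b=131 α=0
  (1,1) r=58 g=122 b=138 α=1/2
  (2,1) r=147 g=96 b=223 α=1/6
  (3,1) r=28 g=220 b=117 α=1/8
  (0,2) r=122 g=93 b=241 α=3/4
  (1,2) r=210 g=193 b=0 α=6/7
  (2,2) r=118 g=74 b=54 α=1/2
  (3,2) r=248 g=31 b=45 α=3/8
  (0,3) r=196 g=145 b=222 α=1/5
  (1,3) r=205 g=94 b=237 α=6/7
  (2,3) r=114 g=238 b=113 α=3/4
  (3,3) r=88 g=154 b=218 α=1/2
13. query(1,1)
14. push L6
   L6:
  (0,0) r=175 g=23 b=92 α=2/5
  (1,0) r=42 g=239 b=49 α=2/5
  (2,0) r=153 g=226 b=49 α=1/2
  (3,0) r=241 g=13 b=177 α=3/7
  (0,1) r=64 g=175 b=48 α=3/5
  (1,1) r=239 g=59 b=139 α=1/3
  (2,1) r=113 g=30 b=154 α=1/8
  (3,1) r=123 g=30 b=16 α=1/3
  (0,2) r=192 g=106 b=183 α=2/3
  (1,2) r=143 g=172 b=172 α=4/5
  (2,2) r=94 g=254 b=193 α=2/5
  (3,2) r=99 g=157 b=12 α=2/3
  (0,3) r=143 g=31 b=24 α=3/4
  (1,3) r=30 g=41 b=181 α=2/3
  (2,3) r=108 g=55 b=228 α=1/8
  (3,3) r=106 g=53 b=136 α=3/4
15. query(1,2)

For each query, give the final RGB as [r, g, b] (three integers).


query (1,3) [L1,L2] — begin 0,0,0
after L1 α=1/2: [16, 41, 8]
after L2 α=2/7: [186/7, 319/7, 44]
rounded: [27, 46, 44]

at x=3,y=1 over L1,L2:
L1 α=1/3: [191/3, 53/3, 158/3]
L2 α=1/3: [748/9, 802/9, 925/9]
= [83, 89, 103]

query (3,0) [L1,L3] — begin 0,0,0
+L1 (α=7/8) → [1547/8, 427/8, 217/4]
+L3 (α=1/5) → [1997/10, 621/10, 308/5]
= [200, 62, 62]

query (2,3) [L1,L3] — begin 0,0,0
+L1 (α=1/8) → [221/8, 57/4, 185/8]
+L3 (α=1/2) → [1589/16, 449/8, 1185/16]
= [99, 56, 74]

at x=2,y=0 over L1,L3:
after L1 α=1/8: [215/8, 43/8, 111/4]
after L3 α=2/7: [725/8, 1815/56, 1707/28]
= [91, 32, 61]

(2,2) stack=L1,L3,L4; from [0,0,0]:
L1 α=1/5: [76/5, 47, 122/5]
L3 α=4/5: [816/25, 687/5, 4722/25]
L4 α=1/3: [6457/75, 828/5, 10294/75]
→ [86, 166, 137]

query (1,1) [L1,L3,L4,L5] — begin 0,0,0
L1 α=4/5: [148/5, 828/5, 60]
L3 α=1/3: [1556/15, 1681/15, 235/3]
L4 α=7/8: [1019/30, 22681/120, 557/3]
L5 α=1/2: [2759/60, 37321/240, 971/6]
rounded: [46, 156, 162]

(1,2) stack=L1,L3,L4,L5,L6; from [0,0,0]:
after L1 α=5/8: [1205/8, 185/2, 665/8]
after L3 α=1/6: [6713/48, 411/4, 3421/48]
after L4 α=0: [6713/48, 411/4, 3421/48]
after L5 α=6/7: [9599/48, 5043/28, 3421/336]
after L6 α=4/5: [7411/48, 24307/140, 234589/1680]
→ [154, 174, 140]
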